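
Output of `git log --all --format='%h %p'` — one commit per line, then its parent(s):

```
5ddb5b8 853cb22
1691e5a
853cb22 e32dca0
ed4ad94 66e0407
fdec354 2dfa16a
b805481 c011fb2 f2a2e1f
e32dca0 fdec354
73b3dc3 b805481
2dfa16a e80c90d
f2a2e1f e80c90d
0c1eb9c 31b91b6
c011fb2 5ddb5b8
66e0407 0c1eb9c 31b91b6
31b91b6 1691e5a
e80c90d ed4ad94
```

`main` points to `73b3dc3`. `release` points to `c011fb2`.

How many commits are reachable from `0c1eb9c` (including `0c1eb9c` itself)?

3

Walking parent pointers from 0c1eb9c: reachable set = {0c1eb9c, 1691e5a, 31b91b6}.
That is 3 commits.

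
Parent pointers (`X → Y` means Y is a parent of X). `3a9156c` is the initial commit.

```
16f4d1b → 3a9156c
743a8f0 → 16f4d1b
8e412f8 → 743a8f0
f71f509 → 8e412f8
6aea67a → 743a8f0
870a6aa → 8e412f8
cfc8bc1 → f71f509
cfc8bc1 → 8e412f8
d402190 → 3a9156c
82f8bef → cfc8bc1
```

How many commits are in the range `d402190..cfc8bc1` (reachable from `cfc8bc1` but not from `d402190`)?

5

Reachable from cfc8bc1: {16f4d1b, 3a9156c, 743a8f0, 8e412f8, cfc8bc1, f71f509}.
Reachable from d402190: {3a9156c, d402190}.
In cfc8bc1's history but not d402190's: {16f4d1b, 743a8f0, 8e412f8, cfc8bc1, f71f509} — 5 commits.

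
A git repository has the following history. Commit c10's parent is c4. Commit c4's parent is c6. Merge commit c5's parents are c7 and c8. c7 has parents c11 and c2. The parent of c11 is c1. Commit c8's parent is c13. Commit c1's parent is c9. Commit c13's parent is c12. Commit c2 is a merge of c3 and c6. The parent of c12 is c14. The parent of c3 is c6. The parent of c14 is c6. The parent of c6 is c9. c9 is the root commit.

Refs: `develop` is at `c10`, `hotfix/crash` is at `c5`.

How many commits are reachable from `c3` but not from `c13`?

Reachable from c3: {c3, c6, c9}.
Reachable from c13: {c12, c13, c14, c6, c9}.
In c3's history but not c13's: {c3} — 1 commit.

1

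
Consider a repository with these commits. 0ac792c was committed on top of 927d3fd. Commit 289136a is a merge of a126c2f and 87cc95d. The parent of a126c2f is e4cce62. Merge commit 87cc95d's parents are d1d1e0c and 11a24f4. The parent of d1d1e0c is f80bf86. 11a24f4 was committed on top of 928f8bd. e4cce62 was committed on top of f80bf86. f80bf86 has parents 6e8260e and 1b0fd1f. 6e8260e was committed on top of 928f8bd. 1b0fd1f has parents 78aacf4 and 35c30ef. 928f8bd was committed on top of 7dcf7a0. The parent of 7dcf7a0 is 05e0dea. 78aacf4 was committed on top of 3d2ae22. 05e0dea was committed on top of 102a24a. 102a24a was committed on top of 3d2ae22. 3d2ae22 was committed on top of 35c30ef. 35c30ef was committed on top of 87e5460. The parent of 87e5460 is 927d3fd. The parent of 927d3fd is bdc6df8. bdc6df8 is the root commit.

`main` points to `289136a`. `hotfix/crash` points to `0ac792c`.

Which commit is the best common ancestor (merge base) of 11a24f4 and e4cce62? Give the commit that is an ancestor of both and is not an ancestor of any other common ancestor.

Ancestors of 11a24f4: {05e0dea, 102a24a, 11a24f4, 35c30ef, 3d2ae22, 7dcf7a0, 87e5460, 927d3fd, 928f8bd, bdc6df8}.
Ancestors of e4cce62: {05e0dea, 102a24a, 1b0fd1f, 35c30ef, 3d2ae22, 6e8260e, 78aacf4, 7dcf7a0, 87e5460, 927d3fd, 928f8bd, bdc6df8, e4cce62, f80bf86}.
Common ancestors: {05e0dea, 102a24a, 35c30ef, 3d2ae22, 7dcf7a0, 87e5460, 927d3fd, 928f8bd, bdc6df8}.
Among these, 928f8bd is not an ancestor of any other common ancestor — it is the merge base.

928f8bd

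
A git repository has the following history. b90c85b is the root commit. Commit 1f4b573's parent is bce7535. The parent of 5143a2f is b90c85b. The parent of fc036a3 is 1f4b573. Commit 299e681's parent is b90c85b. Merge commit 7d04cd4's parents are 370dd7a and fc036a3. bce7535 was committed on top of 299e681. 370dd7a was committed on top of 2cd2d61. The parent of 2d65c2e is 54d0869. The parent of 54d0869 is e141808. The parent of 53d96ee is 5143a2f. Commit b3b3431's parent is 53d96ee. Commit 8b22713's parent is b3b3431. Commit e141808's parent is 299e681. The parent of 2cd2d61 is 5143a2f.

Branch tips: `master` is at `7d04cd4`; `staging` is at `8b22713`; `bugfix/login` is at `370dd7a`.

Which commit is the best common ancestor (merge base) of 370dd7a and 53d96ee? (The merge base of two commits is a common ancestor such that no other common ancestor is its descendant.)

5143a2f

Ancestors of 370dd7a: {2cd2d61, 370dd7a, 5143a2f, b90c85b}.
Ancestors of 53d96ee: {5143a2f, 53d96ee, b90c85b}.
Common ancestors: {5143a2f, b90c85b}.
Among these, 5143a2f is not an ancestor of any other common ancestor — it is the merge base.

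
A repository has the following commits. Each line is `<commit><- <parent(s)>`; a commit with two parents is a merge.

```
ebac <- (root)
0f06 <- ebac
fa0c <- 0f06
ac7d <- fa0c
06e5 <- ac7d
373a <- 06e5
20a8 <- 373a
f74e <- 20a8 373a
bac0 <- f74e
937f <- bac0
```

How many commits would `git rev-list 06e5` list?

Walking parent pointers from 06e5: reachable set = {06e5, 0f06, ac7d, ebac, fa0c}.
That is 5 commits.

5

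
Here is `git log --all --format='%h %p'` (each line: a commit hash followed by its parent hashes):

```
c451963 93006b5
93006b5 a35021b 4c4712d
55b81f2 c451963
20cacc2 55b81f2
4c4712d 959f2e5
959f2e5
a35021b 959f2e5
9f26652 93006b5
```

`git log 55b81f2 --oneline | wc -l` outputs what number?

6

Walking parent pointers from 55b81f2: reachable set = {4c4712d, 55b81f2, 93006b5, 959f2e5, a35021b, c451963}.
That is 6 commits.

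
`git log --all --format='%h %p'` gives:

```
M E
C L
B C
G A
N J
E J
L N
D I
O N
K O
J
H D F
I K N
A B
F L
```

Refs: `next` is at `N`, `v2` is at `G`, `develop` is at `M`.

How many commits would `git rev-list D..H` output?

Reachable from H: {D, F, H, I, J, K, L, N, O}.
Reachable from D: {D, I, J, K, N, O}.
In H's history but not D's: {F, H, L} — 3 commits.

3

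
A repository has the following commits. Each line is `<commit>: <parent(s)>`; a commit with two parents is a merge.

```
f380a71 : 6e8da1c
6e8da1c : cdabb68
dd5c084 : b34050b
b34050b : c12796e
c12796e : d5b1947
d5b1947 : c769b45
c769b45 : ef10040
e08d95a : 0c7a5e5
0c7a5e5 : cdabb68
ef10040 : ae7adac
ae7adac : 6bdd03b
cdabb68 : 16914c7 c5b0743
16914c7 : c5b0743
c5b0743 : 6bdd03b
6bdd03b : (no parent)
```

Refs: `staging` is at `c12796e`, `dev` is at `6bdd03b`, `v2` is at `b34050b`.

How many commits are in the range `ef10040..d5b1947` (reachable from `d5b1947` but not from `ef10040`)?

2

Reachable from d5b1947: {6bdd03b, ae7adac, c769b45, d5b1947, ef10040}.
Reachable from ef10040: {6bdd03b, ae7adac, ef10040}.
In d5b1947's history but not ef10040's: {c769b45, d5b1947} — 2 commits.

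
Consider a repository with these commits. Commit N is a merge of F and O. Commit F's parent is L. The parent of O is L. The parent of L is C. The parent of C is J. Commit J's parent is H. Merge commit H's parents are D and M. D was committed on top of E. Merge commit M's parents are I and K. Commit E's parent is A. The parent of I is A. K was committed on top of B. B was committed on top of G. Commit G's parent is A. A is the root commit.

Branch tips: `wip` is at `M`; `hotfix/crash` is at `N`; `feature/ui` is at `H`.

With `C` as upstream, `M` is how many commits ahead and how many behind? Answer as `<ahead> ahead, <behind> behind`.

0 ahead, 5 behind

Reachable from M: {A, B, G, I, K, M}.
Reachable from C: {A, B, C, D, E, G, H, I, J, K, M}.
Only in M's history (ahead): {} — 0.
Only in C's history (behind): {C, D, E, H, J} — 5.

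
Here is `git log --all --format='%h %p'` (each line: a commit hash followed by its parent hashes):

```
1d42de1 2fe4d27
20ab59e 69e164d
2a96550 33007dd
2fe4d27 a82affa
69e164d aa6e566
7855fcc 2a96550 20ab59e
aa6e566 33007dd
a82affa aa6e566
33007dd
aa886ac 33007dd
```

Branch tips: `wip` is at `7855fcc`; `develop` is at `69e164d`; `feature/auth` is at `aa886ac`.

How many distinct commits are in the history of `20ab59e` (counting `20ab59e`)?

4

Walking parent pointers from 20ab59e: reachable set = {20ab59e, 33007dd, 69e164d, aa6e566}.
That is 4 commits.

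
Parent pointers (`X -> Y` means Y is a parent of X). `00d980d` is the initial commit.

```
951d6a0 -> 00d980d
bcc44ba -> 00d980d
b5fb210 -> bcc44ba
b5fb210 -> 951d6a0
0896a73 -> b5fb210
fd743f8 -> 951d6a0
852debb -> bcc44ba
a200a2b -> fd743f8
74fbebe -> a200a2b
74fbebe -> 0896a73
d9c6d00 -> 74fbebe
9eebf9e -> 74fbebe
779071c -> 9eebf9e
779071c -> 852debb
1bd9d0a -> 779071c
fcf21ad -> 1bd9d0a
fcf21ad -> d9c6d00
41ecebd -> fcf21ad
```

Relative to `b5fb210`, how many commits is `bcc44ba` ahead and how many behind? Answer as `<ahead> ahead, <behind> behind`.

Reachable from bcc44ba: {00d980d, bcc44ba}.
Reachable from b5fb210: {00d980d, 951d6a0, b5fb210, bcc44ba}.
Only in bcc44ba's history (ahead): {} — 0.
Only in b5fb210's history (behind): {951d6a0, b5fb210} — 2.

0 ahead, 2 behind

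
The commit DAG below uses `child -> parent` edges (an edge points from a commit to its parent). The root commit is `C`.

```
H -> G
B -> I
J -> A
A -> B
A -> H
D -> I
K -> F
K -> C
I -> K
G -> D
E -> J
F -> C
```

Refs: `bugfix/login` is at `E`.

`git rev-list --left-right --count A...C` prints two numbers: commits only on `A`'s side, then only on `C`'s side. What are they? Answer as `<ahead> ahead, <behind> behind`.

Reachable from A: {A, B, C, D, F, G, H, I, K}.
Reachable from C: {C}.
Only in A's history (ahead): {A, B, D, F, G, H, I, K} — 8.
Only in C's history (behind): {} — 0.

8 ahead, 0 behind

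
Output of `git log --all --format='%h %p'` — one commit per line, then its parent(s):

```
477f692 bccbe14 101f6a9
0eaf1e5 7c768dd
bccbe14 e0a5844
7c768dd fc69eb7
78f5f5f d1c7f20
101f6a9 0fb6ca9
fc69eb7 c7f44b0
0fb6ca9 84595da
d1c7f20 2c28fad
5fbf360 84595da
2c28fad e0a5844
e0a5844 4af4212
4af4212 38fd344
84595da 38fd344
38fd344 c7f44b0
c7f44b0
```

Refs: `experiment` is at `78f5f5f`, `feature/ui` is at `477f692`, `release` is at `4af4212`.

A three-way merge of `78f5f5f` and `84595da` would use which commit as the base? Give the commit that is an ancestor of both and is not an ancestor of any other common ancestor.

Ancestors of 78f5f5f: {2c28fad, 38fd344, 4af4212, 78f5f5f, c7f44b0, d1c7f20, e0a5844}.
Ancestors of 84595da: {38fd344, 84595da, c7f44b0}.
Common ancestors: {38fd344, c7f44b0}.
Among these, 38fd344 is not an ancestor of any other common ancestor — it is the merge base.

38fd344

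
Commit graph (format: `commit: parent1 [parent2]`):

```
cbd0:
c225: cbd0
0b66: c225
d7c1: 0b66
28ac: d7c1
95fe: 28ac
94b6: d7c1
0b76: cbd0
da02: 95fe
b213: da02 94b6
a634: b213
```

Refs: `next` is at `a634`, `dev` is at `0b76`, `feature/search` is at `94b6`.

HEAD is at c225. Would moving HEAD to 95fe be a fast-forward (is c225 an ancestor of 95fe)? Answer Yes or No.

A fast-forward from c225 to 95fe is possible iff c225 is an ancestor of 95fe.
Ancestors of 95fe: {0b66, 28ac, 95fe, c225, cbd0, d7c1}.
c225 is among them, so fast-forward is possible.

Yes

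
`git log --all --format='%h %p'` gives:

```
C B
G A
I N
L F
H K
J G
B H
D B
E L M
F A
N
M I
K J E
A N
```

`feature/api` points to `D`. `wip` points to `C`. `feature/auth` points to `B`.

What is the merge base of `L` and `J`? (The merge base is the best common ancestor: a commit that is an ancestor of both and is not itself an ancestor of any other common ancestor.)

A

Ancestors of L: {A, F, L, N}.
Ancestors of J: {A, G, J, N}.
Common ancestors: {A, N}.
Among these, A is not an ancestor of any other common ancestor — it is the merge base.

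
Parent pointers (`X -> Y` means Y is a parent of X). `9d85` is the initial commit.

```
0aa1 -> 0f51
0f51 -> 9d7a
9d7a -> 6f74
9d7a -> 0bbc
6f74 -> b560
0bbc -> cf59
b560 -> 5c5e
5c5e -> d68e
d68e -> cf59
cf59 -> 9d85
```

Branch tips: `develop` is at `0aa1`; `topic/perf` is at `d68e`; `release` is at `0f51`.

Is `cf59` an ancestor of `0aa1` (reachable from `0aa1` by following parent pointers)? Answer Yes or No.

Yes

Ancestors of 0aa1 (commits reachable by following parents): {0aa1, 0bbc, 0f51, 5c5e, 6f74, 9d7a, 9d85, b560, cf59, d68e}.
cf59 is in that set, so it is an ancestor of 0aa1.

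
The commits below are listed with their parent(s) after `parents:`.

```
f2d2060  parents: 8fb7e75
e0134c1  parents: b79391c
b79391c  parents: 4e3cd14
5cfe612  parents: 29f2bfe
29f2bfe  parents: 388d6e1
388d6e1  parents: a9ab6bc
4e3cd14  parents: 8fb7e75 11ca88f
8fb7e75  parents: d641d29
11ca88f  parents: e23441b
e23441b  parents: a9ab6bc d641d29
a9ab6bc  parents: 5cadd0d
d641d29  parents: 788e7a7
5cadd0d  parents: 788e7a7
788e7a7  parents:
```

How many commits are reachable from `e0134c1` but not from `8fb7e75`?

Reachable from e0134c1: {11ca88f, 4e3cd14, 5cadd0d, 788e7a7, 8fb7e75, a9ab6bc, b79391c, d641d29, e0134c1, e23441b}.
Reachable from 8fb7e75: {788e7a7, 8fb7e75, d641d29}.
In e0134c1's history but not 8fb7e75's: {11ca88f, 4e3cd14, 5cadd0d, a9ab6bc, b79391c, e0134c1, e23441b} — 7 commits.

7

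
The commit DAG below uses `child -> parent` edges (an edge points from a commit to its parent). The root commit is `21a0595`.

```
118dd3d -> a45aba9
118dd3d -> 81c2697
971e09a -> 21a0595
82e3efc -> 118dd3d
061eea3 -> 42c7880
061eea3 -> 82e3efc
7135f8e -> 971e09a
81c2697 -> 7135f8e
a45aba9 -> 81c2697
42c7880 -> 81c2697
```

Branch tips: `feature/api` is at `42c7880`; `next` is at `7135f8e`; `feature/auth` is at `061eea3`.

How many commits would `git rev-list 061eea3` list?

Walking parent pointers from 061eea3: reachable set = {061eea3, 118dd3d, 21a0595, 42c7880, 7135f8e, 81c2697, 82e3efc, 971e09a, a45aba9}.
That is 9 commits.

9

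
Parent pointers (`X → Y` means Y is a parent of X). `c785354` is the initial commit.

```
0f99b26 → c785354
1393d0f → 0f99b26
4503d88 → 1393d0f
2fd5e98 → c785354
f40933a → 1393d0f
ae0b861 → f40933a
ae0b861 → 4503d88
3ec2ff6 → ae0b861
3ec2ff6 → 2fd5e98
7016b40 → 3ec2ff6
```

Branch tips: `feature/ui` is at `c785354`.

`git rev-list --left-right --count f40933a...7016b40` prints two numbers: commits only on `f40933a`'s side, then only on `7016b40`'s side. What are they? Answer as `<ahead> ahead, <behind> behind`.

Reachable from f40933a: {0f99b26, 1393d0f, c785354, f40933a}.
Reachable from 7016b40: {0f99b26, 1393d0f, 2fd5e98, 3ec2ff6, 4503d88, 7016b40, ae0b861, c785354, f40933a}.
Only in f40933a's history (ahead): {} — 0.
Only in 7016b40's history (behind): {2fd5e98, 3ec2ff6, 4503d88, 7016b40, ae0b861} — 5.

0 ahead, 5 behind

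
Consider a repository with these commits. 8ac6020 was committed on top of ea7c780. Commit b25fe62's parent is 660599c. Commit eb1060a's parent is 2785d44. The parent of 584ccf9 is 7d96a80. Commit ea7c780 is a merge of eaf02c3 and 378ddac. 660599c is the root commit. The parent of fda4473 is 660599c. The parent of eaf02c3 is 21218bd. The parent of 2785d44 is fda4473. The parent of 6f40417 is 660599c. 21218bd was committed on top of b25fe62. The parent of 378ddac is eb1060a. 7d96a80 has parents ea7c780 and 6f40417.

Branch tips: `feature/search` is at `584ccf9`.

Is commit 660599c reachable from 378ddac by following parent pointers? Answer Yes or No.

Ancestors of 378ddac (commits reachable by following parents): {2785d44, 378ddac, 660599c, eb1060a, fda4473}.
660599c is in that set, so it is an ancestor of 378ddac.

Yes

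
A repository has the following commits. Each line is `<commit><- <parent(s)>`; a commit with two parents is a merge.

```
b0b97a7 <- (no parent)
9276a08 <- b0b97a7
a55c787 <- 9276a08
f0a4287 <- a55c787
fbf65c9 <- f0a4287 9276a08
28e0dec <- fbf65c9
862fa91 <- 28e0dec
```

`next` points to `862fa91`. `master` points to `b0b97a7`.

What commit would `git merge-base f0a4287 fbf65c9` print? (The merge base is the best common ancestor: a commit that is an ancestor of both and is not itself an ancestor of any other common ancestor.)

f0a4287

Ancestors of f0a4287: {9276a08, a55c787, b0b97a7, f0a4287}.
Ancestors of fbf65c9: {9276a08, a55c787, b0b97a7, f0a4287, fbf65c9}.
Common ancestors: {9276a08, a55c787, b0b97a7, f0a4287}.
Among these, f0a4287 is not an ancestor of any other common ancestor — it is the merge base.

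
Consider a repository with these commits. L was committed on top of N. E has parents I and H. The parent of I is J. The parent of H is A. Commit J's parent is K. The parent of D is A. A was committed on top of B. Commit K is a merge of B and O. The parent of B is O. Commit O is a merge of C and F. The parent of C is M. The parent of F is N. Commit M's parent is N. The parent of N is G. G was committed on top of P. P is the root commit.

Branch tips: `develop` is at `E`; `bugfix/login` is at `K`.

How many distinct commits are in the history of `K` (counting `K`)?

9

Walking parent pointers from K: reachable set = {B, C, F, G, K, M, N, O, P}.
That is 9 commits.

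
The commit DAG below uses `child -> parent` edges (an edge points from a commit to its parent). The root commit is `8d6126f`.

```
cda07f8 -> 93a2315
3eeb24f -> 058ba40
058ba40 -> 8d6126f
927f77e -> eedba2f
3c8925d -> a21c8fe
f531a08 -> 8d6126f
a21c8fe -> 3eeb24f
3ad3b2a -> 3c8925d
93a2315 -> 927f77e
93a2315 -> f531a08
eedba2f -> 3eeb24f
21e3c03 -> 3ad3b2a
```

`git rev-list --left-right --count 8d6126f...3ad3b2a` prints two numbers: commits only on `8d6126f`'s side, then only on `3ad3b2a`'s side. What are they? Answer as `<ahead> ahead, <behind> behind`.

Reachable from 8d6126f: {8d6126f}.
Reachable from 3ad3b2a: {058ba40, 3ad3b2a, 3c8925d, 3eeb24f, 8d6126f, a21c8fe}.
Only in 8d6126f's history (ahead): {} — 0.
Only in 3ad3b2a's history (behind): {058ba40, 3ad3b2a, 3c8925d, 3eeb24f, a21c8fe} — 5.

0 ahead, 5 behind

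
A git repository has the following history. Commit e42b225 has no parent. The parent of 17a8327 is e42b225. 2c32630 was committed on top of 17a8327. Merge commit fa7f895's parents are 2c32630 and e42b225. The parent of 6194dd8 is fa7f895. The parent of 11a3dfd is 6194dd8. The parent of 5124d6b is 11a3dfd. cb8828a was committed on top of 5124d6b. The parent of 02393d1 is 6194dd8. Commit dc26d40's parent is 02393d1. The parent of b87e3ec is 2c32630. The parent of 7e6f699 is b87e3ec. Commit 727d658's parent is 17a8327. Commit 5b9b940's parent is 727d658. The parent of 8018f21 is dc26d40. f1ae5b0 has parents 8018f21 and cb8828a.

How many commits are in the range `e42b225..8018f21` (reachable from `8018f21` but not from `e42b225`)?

Reachable from 8018f21: {02393d1, 17a8327, 2c32630, 6194dd8, 8018f21, dc26d40, e42b225, fa7f895}.
Reachable from e42b225: {e42b225}.
In 8018f21's history but not e42b225's: {02393d1, 17a8327, 2c32630, 6194dd8, 8018f21, dc26d40, fa7f895} — 7 commits.

7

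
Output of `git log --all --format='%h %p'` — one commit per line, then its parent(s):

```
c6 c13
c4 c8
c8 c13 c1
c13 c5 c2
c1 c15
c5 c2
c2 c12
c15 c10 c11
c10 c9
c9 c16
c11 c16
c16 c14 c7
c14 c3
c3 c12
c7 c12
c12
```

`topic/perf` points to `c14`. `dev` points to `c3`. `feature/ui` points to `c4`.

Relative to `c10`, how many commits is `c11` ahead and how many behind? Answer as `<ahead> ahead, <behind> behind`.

1 ahead, 2 behind

Reachable from c11: {c11, c12, c14, c16, c3, c7}.
Reachable from c10: {c10, c12, c14, c16, c3, c7, c9}.
Only in c11's history (ahead): {c11} — 1.
Only in c10's history (behind): {c10, c9} — 2.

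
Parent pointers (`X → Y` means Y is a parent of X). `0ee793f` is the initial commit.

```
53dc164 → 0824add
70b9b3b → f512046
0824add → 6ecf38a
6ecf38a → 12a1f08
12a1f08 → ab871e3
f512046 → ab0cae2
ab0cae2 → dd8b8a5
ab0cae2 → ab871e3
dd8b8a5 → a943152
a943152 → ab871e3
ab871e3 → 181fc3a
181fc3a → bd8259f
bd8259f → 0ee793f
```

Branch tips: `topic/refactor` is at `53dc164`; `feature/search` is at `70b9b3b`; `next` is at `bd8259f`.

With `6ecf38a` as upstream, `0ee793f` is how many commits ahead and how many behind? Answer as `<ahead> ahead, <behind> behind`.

Reachable from 0ee793f: {0ee793f}.
Reachable from 6ecf38a: {0ee793f, 12a1f08, 181fc3a, 6ecf38a, ab871e3, bd8259f}.
Only in 0ee793f's history (ahead): {} — 0.
Only in 6ecf38a's history (behind): {12a1f08, 181fc3a, 6ecf38a, ab871e3, bd8259f} — 5.

0 ahead, 5 behind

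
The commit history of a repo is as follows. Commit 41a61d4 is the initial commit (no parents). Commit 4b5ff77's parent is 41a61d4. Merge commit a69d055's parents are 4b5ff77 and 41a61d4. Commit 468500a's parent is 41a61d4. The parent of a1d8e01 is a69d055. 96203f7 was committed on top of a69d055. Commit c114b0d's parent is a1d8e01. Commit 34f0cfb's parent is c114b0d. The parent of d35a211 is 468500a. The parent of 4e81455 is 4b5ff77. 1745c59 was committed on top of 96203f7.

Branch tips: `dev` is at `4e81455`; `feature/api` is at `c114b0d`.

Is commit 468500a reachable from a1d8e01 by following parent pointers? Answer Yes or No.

No

Ancestors of a1d8e01: {41a61d4, 4b5ff77, a1d8e01, a69d055}.
468500a is not in that set, so it is not an ancestor of a1d8e01.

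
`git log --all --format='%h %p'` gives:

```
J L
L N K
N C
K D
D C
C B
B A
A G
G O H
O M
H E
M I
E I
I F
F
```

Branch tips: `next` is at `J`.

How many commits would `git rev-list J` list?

Walking parent pointers from J: reachable set = {A, B, C, D, E, F, G, H, I, J, K, L, M, N, O}.
That is 15 commits.

15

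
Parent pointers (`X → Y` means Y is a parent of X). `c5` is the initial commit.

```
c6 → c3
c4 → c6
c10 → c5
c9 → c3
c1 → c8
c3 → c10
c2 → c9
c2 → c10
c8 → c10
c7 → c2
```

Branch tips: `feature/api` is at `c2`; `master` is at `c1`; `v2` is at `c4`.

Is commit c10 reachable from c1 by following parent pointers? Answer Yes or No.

Ancestors of c1 (commits reachable by following parents): {c1, c10, c5, c8}.
c10 is in that set, so it is an ancestor of c1.

Yes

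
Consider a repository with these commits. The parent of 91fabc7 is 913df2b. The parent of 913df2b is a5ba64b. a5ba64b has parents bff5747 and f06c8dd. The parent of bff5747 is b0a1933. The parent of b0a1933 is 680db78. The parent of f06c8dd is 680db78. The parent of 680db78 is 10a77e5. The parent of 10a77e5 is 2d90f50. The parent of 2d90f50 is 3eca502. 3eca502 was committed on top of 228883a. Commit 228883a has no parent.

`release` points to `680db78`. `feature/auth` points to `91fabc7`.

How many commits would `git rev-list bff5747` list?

Walking parent pointers from bff5747: reachable set = {10a77e5, 228883a, 2d90f50, 3eca502, 680db78, b0a1933, bff5747}.
That is 7 commits.

7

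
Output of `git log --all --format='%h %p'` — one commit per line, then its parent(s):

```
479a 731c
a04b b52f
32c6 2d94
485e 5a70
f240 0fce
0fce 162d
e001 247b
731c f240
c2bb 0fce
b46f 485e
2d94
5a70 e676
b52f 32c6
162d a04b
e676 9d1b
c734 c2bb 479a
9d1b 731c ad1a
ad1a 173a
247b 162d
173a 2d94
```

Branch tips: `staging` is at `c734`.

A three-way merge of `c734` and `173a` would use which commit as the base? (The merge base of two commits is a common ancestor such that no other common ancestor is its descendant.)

Ancestors of c734: {0fce, 162d, 2d94, 32c6, 479a, 731c, a04b, b52f, c2bb, c734, f240}.
Ancestors of 173a: {173a, 2d94}.
Common ancestors: {2d94}.
The only common ancestor is 2d94, so it is the merge base.

2d94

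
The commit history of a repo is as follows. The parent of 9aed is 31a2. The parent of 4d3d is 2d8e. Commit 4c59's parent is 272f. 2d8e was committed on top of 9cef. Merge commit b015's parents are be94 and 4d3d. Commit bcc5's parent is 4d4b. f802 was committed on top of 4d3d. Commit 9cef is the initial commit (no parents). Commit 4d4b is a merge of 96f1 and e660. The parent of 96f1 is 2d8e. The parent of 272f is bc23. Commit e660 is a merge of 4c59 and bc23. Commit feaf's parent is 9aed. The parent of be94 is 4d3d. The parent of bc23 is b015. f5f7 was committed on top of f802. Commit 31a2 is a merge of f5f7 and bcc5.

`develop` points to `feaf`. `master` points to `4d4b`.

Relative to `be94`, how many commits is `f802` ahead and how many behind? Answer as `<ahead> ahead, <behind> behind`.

Reachable from f802: {2d8e, 4d3d, 9cef, f802}.
Reachable from be94: {2d8e, 4d3d, 9cef, be94}.
Only in f802's history (ahead): {f802} — 1.
Only in be94's history (behind): {be94} — 1.

1 ahead, 1 behind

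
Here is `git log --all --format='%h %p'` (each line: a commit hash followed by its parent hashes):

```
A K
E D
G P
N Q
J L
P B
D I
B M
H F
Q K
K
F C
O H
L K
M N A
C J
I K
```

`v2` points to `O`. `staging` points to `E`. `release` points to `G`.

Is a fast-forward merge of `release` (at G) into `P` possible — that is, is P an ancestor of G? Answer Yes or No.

Yes

A fast-forward from P to G is possible iff P is an ancestor of G.
Ancestors of G: {A, B, G, K, M, N, P, Q}.
P is among them, so fast-forward is possible.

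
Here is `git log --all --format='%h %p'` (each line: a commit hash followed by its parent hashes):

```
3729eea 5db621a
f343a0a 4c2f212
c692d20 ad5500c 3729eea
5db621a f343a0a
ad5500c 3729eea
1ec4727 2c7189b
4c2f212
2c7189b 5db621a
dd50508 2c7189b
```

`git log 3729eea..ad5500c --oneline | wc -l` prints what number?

1

Reachable from ad5500c: {3729eea, 4c2f212, 5db621a, ad5500c, f343a0a}.
Reachable from 3729eea: {3729eea, 4c2f212, 5db621a, f343a0a}.
In ad5500c's history but not 3729eea's: {ad5500c} — 1 commit.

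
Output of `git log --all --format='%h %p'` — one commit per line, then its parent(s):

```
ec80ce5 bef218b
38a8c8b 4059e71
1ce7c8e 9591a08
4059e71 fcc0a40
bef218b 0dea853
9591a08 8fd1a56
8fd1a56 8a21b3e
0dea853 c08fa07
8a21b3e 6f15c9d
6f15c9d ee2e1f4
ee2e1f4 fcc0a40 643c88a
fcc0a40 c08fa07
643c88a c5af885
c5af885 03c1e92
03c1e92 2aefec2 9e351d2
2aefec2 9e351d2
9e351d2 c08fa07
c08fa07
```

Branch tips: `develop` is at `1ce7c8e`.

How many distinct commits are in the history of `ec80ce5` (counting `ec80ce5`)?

4

Walking parent pointers from ec80ce5: reachable set = {0dea853, bef218b, c08fa07, ec80ce5}.
That is 4 commits.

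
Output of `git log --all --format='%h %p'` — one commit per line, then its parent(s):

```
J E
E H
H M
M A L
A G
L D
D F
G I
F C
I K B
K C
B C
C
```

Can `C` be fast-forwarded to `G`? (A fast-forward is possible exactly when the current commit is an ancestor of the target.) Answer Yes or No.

A fast-forward from C to G is possible iff C is an ancestor of G.
Ancestors of G: {B, C, G, I, K}.
C is among them, so fast-forward is possible.

Yes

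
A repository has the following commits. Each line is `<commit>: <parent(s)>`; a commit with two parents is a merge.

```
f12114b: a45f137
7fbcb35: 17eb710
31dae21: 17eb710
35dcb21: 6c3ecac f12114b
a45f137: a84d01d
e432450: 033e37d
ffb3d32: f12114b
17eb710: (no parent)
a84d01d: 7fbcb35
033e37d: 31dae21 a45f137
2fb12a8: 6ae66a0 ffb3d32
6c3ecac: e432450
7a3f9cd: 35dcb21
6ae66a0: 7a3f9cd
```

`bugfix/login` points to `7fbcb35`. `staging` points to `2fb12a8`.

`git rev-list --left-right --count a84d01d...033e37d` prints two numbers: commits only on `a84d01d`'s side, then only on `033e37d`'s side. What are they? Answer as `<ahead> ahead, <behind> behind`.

Reachable from a84d01d: {17eb710, 7fbcb35, a84d01d}.
Reachable from 033e37d: {033e37d, 17eb710, 31dae21, 7fbcb35, a45f137, a84d01d}.
Only in a84d01d's history (ahead): {} — 0.
Only in 033e37d's history (behind): {033e37d, 31dae21, a45f137} — 3.

0 ahead, 3 behind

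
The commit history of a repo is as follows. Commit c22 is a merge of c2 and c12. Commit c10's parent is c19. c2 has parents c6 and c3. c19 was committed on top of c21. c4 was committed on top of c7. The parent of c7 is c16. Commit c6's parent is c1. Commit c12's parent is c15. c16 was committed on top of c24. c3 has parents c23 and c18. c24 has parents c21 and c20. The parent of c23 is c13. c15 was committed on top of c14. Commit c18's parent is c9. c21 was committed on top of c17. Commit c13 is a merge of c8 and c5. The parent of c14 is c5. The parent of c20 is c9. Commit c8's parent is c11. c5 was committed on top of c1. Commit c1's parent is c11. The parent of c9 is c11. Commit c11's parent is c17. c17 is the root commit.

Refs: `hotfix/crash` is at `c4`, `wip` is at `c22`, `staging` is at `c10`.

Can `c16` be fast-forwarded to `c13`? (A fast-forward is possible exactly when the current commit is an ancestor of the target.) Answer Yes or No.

A fast-forward from c16 to c13 is possible iff c16 is an ancestor of c13.
Ancestors of c13: {c1, c11, c13, c17, c5, c8}.
c16 is not among them, so fast-forward is not possible.

No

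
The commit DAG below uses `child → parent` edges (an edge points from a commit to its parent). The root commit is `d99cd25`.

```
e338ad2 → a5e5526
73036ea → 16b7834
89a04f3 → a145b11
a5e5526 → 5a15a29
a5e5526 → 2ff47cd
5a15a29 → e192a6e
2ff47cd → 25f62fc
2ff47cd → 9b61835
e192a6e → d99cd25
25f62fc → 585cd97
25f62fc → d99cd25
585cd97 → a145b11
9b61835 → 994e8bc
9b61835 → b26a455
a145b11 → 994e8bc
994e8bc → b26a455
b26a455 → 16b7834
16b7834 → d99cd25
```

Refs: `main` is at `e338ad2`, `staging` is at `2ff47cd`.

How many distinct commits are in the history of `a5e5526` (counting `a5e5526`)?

Walking parent pointers from a5e5526: reachable set = {16b7834, 25f62fc, 2ff47cd, 585cd97, 5a15a29, 994e8bc, 9b61835, a145b11, a5e5526, b26a455, d99cd25, e192a6e}.
That is 12 commits.

12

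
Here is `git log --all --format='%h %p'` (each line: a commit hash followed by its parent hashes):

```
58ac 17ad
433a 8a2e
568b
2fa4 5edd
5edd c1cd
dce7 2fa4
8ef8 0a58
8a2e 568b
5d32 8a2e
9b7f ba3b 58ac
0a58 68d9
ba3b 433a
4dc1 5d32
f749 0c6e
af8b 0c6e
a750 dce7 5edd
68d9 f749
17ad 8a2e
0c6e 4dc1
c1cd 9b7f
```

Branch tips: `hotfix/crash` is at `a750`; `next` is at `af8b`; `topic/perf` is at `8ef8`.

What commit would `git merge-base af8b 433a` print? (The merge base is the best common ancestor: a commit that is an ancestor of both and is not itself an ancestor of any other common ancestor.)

8a2e

Ancestors of af8b: {0c6e, 4dc1, 568b, 5d32, 8a2e, af8b}.
Ancestors of 433a: {433a, 568b, 8a2e}.
Common ancestors: {568b, 8a2e}.
Among these, 8a2e is not an ancestor of any other common ancestor — it is the merge base.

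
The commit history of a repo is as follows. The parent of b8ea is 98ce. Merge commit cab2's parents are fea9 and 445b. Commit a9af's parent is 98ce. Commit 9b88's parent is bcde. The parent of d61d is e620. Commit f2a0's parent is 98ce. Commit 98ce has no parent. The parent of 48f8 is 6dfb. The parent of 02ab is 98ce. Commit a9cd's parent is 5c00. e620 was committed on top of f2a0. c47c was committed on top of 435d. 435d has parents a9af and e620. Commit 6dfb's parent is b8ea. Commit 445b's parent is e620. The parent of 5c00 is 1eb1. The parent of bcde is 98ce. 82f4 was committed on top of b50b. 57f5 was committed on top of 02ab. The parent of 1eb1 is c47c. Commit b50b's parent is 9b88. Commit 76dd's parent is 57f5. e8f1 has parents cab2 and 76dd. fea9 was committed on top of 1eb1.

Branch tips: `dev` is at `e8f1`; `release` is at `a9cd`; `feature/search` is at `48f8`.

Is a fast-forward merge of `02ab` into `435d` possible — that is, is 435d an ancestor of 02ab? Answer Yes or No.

A fast-forward from 435d to 02ab is possible iff 435d is an ancestor of 02ab.
Ancestors of 02ab: {02ab, 98ce}.
435d is not among them, so fast-forward is not possible.

No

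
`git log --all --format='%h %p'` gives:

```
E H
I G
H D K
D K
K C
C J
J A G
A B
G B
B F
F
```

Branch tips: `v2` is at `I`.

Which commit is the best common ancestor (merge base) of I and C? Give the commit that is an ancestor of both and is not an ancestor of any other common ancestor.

Ancestors of I: {B, F, G, I}.
Ancestors of C: {A, B, C, F, G, J}.
Common ancestors: {B, F, G}.
Among these, G is not an ancestor of any other common ancestor — it is the merge base.

G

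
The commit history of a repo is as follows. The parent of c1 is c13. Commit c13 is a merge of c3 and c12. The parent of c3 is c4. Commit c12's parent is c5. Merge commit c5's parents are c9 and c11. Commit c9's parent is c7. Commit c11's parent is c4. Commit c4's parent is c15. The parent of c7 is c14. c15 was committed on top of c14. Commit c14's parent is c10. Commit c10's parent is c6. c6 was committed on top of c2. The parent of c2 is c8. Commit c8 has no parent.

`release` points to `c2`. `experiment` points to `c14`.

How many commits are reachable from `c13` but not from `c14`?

Reachable from c13: {c10, c11, c12, c13, c14, c15, c2, c3, c4, c5, c6, c7, c8, c9}.
Reachable from c14: {c10, c14, c2, c6, c8}.
In c13's history but not c14's: {c11, c12, c13, c15, c3, c4, c5, c7, c9} — 9 commits.

9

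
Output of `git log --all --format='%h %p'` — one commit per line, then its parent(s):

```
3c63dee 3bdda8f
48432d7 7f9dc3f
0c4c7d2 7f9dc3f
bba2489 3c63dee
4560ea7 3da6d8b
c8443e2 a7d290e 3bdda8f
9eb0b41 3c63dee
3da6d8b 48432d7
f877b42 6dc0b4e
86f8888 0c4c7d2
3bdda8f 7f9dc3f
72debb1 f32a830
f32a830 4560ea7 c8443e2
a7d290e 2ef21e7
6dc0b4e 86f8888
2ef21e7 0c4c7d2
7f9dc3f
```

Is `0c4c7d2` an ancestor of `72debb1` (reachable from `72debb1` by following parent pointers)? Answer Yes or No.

Ancestors of 72debb1 (commits reachable by following parents): {0c4c7d2, 2ef21e7, 3bdda8f, 3da6d8b, 4560ea7, 48432d7, 72debb1, 7f9dc3f, a7d290e, c8443e2, f32a830}.
0c4c7d2 is in that set, so it is an ancestor of 72debb1.

Yes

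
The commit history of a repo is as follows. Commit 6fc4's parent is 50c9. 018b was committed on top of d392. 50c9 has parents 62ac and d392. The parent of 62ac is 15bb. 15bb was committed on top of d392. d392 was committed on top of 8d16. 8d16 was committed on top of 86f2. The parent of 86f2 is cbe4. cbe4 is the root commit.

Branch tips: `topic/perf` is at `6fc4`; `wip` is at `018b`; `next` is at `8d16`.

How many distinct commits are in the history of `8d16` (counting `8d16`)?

3

Walking parent pointers from 8d16: reachable set = {86f2, 8d16, cbe4}.
That is 3 commits.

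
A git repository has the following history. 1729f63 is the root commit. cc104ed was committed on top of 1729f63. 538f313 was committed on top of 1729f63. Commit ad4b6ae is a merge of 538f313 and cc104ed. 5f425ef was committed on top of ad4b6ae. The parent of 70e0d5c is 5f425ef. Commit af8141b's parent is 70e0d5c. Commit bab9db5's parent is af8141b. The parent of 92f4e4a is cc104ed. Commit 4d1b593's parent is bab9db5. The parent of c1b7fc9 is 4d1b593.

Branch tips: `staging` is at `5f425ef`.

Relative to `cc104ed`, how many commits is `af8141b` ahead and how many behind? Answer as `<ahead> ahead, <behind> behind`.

Reachable from af8141b: {1729f63, 538f313, 5f425ef, 70e0d5c, ad4b6ae, af8141b, cc104ed}.
Reachable from cc104ed: {1729f63, cc104ed}.
Only in af8141b's history (ahead): {538f313, 5f425ef, 70e0d5c, ad4b6ae, af8141b} — 5.
Only in cc104ed's history (behind): {} — 0.

5 ahead, 0 behind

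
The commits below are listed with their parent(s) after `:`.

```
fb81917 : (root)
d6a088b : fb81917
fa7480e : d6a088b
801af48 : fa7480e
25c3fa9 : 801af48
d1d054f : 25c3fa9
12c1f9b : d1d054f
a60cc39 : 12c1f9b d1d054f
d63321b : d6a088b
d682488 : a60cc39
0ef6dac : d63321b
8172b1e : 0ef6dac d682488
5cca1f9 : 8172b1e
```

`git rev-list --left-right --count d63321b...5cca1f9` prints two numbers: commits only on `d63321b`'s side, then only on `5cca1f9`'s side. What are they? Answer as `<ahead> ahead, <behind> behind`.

Reachable from d63321b: {d63321b, d6a088b, fb81917}.
Reachable from 5cca1f9: {0ef6dac, 12c1f9b, 25c3fa9, 5cca1f9, 801af48, 8172b1e, a60cc39, d1d054f, d63321b, d682488, d6a088b, fa7480e, fb81917}.
Only in d63321b's history (ahead): {} — 0.
Only in 5cca1f9's history (behind): {0ef6dac, 12c1f9b, 25c3fa9, 5cca1f9, 801af48, 8172b1e, a60cc39, d1d054f, d682488, fa7480e} — 10.

0 ahead, 10 behind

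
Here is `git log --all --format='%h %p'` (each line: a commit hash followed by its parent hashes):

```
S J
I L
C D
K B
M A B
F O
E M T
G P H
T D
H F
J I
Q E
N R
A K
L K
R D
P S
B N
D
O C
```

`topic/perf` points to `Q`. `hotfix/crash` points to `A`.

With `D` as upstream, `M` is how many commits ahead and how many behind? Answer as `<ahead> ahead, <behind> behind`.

Reachable from M: {A, B, D, K, M, N, R}.
Reachable from D: {D}.
Only in M's history (ahead): {A, B, K, M, N, R} — 6.
Only in D's history (behind): {} — 0.

6 ahead, 0 behind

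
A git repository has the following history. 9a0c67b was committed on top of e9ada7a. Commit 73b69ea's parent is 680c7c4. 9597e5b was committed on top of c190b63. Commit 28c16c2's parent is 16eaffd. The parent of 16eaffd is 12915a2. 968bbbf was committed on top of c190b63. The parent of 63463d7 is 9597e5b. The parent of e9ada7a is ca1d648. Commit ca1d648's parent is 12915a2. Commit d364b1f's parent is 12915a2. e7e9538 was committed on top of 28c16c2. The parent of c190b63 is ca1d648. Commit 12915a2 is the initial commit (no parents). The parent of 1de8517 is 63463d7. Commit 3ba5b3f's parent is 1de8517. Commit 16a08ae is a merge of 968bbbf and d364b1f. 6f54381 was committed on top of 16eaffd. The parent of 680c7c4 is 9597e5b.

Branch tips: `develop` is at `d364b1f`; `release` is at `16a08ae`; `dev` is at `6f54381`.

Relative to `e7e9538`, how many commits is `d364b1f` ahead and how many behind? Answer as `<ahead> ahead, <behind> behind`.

1 ahead, 3 behind

Reachable from d364b1f: {12915a2, d364b1f}.
Reachable from e7e9538: {12915a2, 16eaffd, 28c16c2, e7e9538}.
Only in d364b1f's history (ahead): {d364b1f} — 1.
Only in e7e9538's history (behind): {16eaffd, 28c16c2, e7e9538} — 3.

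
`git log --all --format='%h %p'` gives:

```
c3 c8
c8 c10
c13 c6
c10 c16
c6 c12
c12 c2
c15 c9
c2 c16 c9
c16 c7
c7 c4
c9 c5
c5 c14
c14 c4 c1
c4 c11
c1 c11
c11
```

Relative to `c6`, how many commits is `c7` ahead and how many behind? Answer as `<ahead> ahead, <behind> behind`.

Reachable from c7: {c11, c4, c7}.
Reachable from c6: {c1, c11, c12, c14, c16, c2, c4, c5, c6, c7, c9}.
Only in c7's history (ahead): {} — 0.
Only in c6's history (behind): {c1, c12, c14, c16, c2, c5, c6, c9} — 8.

0 ahead, 8 behind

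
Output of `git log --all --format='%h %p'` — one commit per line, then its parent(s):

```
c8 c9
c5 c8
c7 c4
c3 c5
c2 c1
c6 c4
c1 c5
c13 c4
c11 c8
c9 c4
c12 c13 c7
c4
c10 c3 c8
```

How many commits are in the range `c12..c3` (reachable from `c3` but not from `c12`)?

4

Reachable from c3: {c3, c4, c5, c8, c9}.
Reachable from c12: {c12, c13, c4, c7}.
In c3's history but not c12's: {c3, c5, c8, c9} — 4 commits.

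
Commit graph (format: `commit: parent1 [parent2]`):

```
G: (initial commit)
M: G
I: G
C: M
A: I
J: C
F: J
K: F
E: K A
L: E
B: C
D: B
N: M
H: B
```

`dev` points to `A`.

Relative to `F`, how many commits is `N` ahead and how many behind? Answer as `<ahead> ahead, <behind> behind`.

Reachable from N: {G, M, N}.
Reachable from F: {C, F, G, J, M}.
Only in N's history (ahead): {N} — 1.
Only in F's history (behind): {C, F, J} — 3.

1 ahead, 3 behind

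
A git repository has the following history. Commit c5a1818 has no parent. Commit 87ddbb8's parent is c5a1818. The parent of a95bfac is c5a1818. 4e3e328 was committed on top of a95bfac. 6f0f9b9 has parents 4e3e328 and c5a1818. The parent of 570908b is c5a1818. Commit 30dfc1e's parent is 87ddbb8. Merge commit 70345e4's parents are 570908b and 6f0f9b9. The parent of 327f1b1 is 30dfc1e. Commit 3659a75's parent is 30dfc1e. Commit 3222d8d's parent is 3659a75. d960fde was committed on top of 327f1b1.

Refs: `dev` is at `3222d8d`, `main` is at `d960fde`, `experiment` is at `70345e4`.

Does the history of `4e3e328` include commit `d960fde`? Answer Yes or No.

No

Ancestors of 4e3e328: {4e3e328, a95bfac, c5a1818}.
d960fde is not in that set, so it is not an ancestor of 4e3e328.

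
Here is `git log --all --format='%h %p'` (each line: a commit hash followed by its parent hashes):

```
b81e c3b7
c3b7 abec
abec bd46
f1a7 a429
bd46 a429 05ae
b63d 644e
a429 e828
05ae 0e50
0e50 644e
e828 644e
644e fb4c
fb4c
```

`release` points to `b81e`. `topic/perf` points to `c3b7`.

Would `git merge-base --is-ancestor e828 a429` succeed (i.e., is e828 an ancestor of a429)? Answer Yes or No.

Ancestors of a429 (commits reachable by following parents): {644e, a429, e828, fb4c}.
e828 is in that set, so it is an ancestor of a429.

Yes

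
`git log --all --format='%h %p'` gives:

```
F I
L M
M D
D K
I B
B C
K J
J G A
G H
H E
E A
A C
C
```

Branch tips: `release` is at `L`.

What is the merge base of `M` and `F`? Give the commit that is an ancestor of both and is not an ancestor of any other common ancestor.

Ancestors of M: {A, C, D, E, G, H, J, K, M}.
Ancestors of F: {B, C, F, I}.
Common ancestors: {C}.
The only common ancestor is C, so it is the merge base.

C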